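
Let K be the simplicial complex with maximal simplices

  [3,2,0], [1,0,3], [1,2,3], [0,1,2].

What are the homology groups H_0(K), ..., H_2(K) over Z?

Take the total order 0 < 1 < 2 < 3 on the vertex set. Then K (dimension 2) consists of the simplices:

  0-simplices (4): [0], [1], [2], [3]
  1-simplices (6): [0,1], [0,2], [0,3], [1,2], [1,3], [2,3]
  2-simplices (4): [0,1,2], [0,1,3], [0,2,3], [1,2,3]

giving chain groups C_0 ≅ Z^4, C_1 ≅ Z^6, C_2 ≅ Z^4.

Boundary ∂_1: C_1 → C_0 maps an edge to its endpoints' difference, ∂[p,q] = q − p. For instance
  ∂[0,1] = [1] − [0].
As a 4×6 matrix over Z this has rank 3, with invariant factors (1,1,1).

The boundary map ∂_2: C_2 → C_1 sends each 2-simplex [p,q,r] to [q,r] − [p,r] + [p,q]. For instance
  ∂[0,2,3] = [2,3] − [0,3] + [0,2],
  ∂[0,1,3] = [1,3] − [0,3] + [0,1].
This gives a 6×4 integer matrix of rank 3; reducing to Smith normal form yields diagonal entries (1,1,1).

Computing H_k = (kernel of ∂_k) / (image of ∂_{k+1}):

  H_0: rank C_0 − rank ∂_1 = 4 − 3 = 1, and the invariant factors of ∂_1 are all 1, so H_0 = Z.
  H_1: rank ker ∂_1 − rank ∂_2 = (6 − 3) − 3 = 0, and the invariant factors of ∂_2 are all 1, so H_1 = 0.
  H_2: rank ker ∂_2 − rank ∂_3 = (4 − 3) − 0 = 1, and there is no ∂_3, so H_2 = Z.

As a check, the Euler characteristic is 4 − 6 + 4 = 2, which agrees with 1 − 0 + 1 = 2.
(K is a triangulation of the 2-sphere S^2.)

H_0 = Z,  H_1 = 0,  H_2 = Z.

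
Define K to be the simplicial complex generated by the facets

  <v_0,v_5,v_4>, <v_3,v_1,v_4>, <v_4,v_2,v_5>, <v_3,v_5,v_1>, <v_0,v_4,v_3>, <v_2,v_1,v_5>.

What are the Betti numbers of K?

b_0 = 1, b_1 = 1, b_2 = 0.

Order the vertices as v_0 < v_1 < v_2 < v_3 < v_4 < v_5. Listing each simplex with vertices in this order, K has dimension 2 with simplices:

  0-simplices (6): [v_0], [v_1], [v_2], [v_3], [v_4], [v_5]
  1-simplices (12): [v_0,v_3], [v_0,v_4], [v_0,v_5], [v_1,v_2], [v_1,v_3], [v_1,v_4], [v_1,v_5], [v_2,v_4], [v_2,v_5], [v_3,v_4], [v_3,v_5], [v_4,v_5]
  2-simplices (6): [v_0,v_3,v_4], [v_0,v_4,v_5], [v_1,v_2,v_5], [v_1,v_3,v_4], [v_1,v_3,v_5], [v_2,v_4,v_5]

Hence C_0 ≅ Z^6, C_1 ≅ Z^12, C_2 ≅ Z^6.

Boundary ∂_1: C_1 → C_0 is given by ∂[p,q] = [q] − [p].
This gives a 6×12 integer matrix of rank 5; reducing to Smith normal form yields diagonal entries (1,1,1,1,1).

∂_2: C_2 → C_1 acts by ∂[p,q,r] = [q,r] − [p,r] + [p,q]. For instance
  ∂[v_2,v_4,v_5] = [v_4,v_5] − [v_2,v_5] + [v_2,v_4],
  ∂[v_1,v_3,v_5] = [v_3,v_5] − [v_1,v_5] + [v_1,v_3].
This gives a 12×6 integer matrix of rank 6; reducing to Smith normal form yields diagonal entries (1,1,1,1,1,1).

Reading off H_k = ker ∂_k / im ∂_{k+1}:

  H_0: rank C_0 − rank ∂_1 = 6 − 5 = 1, and the invariant factors of ∂_1 are all 1, so H_0 = Z.
  H_1: rank ker ∂_1 − rank ∂_2 = (12 − 5) − 6 = 1, and the invariant factors of ∂_2 are all 1, so H_1 = Z.
  H_2: rank ker ∂_2 − rank ∂_3 = (6 − 6) − 0 = 0, and there is no ∂_3, so H_2 = 0.

(K is a triangulation of the cylinder S^1 x I.)

Hence the Betti numbers are b_0 = 1, b_1 = 1, b_2 = 0.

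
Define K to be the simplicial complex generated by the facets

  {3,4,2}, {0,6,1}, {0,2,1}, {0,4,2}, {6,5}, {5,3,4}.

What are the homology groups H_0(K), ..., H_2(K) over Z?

H_0 ≅ Z,  H_1 ≅ Z,  H_2 = 0.

K has 7 vertices, 12 edges, 5 triangles.
rank ∂_0 = 0, rank ∂_1 = 6 ⇒ b_0 = 7 − 0 − 6 = 1; all invariant factors of ∂_1 are 1 so no torsion. So H_0 = Z.
rank ∂_1 = 6, rank ∂_2 = 5 ⇒ b_1 = 12 − 6 − 5 = 1; all invariant factors of ∂_2 are 1 so no torsion. So H_1 = Z.
rank ∂_2 = 5, rank ∂_3 = 0 ⇒ b_2 = 5 − 5 − 0 = 0. So H_2 = 0.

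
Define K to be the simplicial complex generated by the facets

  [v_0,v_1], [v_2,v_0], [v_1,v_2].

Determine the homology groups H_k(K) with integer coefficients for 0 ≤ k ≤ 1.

H_0 = Z,  H_1 = Z.

Order the vertices as v_0 < v_1 < v_2. Listing each simplex with vertices in this order, K has dimension 1 with simplices:

  0-simplices (3): [v_0], [v_1], [v_2]
  1-simplices (3): [v_0,v_1], [v_0,v_2], [v_1,v_2]

giving chain groups C_0 ≅ Z^3, C_1 ≅ Z^3.

Boundary ∂_1: C_1 → C_0 is given by ∂[p,q] = [q] − [p]. For instance
  ∂[v_1,v_2] = [v_2] − [v_1].
The resulting 3×3 matrix has rank 2, and its Smith normal form has invariant factors (1,1).

Now H_k = ker ∂_k / im ∂_{k+1}, so:

  H_0: rank C_0 − rank ∂_1 = 3 − 2 = 1, and the invariant factors of ∂_1 are all 1, so H_0 ≅ Z.
  H_1: rank ker ∂_1 − rank ∂_2 = (3 − 2) − 0 = 1, and there is no ∂_2, so H_1 ≅ Z.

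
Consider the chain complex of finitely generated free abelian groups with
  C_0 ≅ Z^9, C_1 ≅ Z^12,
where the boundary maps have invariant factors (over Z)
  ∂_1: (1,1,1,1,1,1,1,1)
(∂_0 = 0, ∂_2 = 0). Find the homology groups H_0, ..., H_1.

H_0 ≅ Z,  H_1 ≅ Z^4.

H_0: b_0 = 9 − 0 − 8 = 1; torsion from ∂_1 factors > 1: none. So H_0 ≅ Z.
H_1: b_1 = 12 − 8 − 0 = 4; torsion from ∂_2 factors > 1: none. So H_1 ≅ Z^4.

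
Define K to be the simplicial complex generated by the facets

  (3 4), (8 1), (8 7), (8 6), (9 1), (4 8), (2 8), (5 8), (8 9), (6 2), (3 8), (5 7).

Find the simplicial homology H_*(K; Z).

H_0 ≅ Z,  H_1 ≅ Z^4.

Fix the vertex order 1 < 2 < 3 < 4 < 5 < 6 < 7 < 8 < 9 and write every simplex with vertices in increasing order. Then dim K = 1 and the simplices of K are:

  0-simplices (9): [1], [2], [3], [4], [5], [6], [7], [8], [9]
  1-simplices (12): [1,8], [1,9], [2,6], [2,8], [3,4], [3,8], [4,8], [5,7], [5,8], [6,8], [7,8], [8,9]

Hence C_0 ≅ Z^9, C_1 ≅ Z^12.

The boundary map ∂_1: C_1 → C_0 maps an edge to its endpoints' difference, ∂[p,q] = q − p.
This gives a 9×12 integer matrix of rank 8; reducing to Smith normal form yields diagonal entries (1,1,1,1,1,1,1,1).

Now H_k = ker ∂_k / im ∂_{k+1}, so:

  H_0: rank C_0 − rank ∂_1 = 9 − 8 = 1, and the invariant factors of ∂_1 are all 1, so H_0 = Z.
  H_1: rank ker ∂_1 − rank ∂_2 = (12 − 8) − 0 = 4, and there is no ∂_2, so H_1 = Z^4.

As a check, the Euler characteristic is 9 − 12 = -3, which agrees with 1 − 4 = -3.
(K is a triangulation of a wedge of 4 circles.)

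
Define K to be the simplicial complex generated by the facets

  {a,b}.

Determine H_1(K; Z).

We work with the vertex ordering a < b. The simplices of K, each written with vertices in increasing order, are:

  0-simplices (2): a, b
  1-simplices (1): ab

Hence C_0 ≅ Z^2, C_1 ≅ Z^1.

Boundary ∂_1: C_1 → C_0 is given by ∂[p,q] = [q] − [p]. For instance
  ∂ab = b − a.
The 2×1 boundary matrix has rank 1 and Smith normal form diag(1).

From H_k ≅ ker(∂_k) / im(∂_{k+1}) we obtain:

  H_1: rank ker ∂_1 − rank ∂_2 = (1 − 1) − 0 = 0, and there is no ∂_2, so H_1 ≅ 0.

(K is a triangulation of the 1-simplex.)

H_1 = 0.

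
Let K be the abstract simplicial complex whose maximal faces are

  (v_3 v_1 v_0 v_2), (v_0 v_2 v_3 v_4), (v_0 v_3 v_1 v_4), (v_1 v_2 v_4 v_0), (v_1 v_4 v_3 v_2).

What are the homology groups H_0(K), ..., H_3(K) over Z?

Take the total order v_0 < v_1 < v_2 < v_3 < v_4 on the vertex set. Then K (dimension 3) consists of the simplices:

  0-simplices (5): [v_0], [v_1], [v_2], [v_3], [v_4]
  1-simplices (10): [v_0,v_1], [v_0,v_2], [v_0,v_3], [v_0,v_4], [v_1,v_2], [v_1,v_3], [v_1,v_4], [v_2,v_3], [v_2,v_4], [v_3,v_4]
  2-simplices (10): [v_0,v_1,v_2], [v_0,v_1,v_3], [v_0,v_1,v_4], [v_0,v_2,v_3], [v_0,v_2,v_4], [v_0,v_3,v_4], [v_1,v_2,v_3], [v_1,v_2,v_4], [v_1,v_3,v_4], [v_2,v_3,v_4]
  3-simplices (5): [v_0,v_1,v_2,v_3], [v_0,v_1,v_2,v_4], [v_0,v_1,v_3,v_4], [v_0,v_2,v_3,v_4], [v_1,v_2,v_3,v_4]

Hence C_0 ≅ Z^5, C_1 ≅ Z^10, C_2 ≅ Z^10, C_3 ≅ Z^5.

Boundary ∂_1: C_1 → C_0 is given by ∂[p,q] = [q] − [p]. For instance
  ∂[v_0,v_1] = [v_1] − [v_0].
The 5×10 boundary matrix has rank 4 and Smith normal form diag(1,1,1,1).

Boundary ∂_2: C_2 → C_1 maps a triangle to the signed sum of its edges. For instance
  ∂[v_0,v_1,v_2] = [v_1,v_2] − [v_0,v_2] + [v_0,v_1],
  ∂[v_2,v_3,v_4] = [v_3,v_4] − [v_2,v_4] + [v_2,v_3].
As a 10×10 matrix over Z this has rank 6, with invariant factors (1,1,1,1,1,1).

∂_3: C_3 → C_2 sends each 3-simplex σ to the alternating sum Σ_i (−1)^i (σ with its i-th vertex removed). For instance
  ∂[v_0,v_1,v_2,v_4] = [v_1,v_2,v_4] − [v_0,v_2,v_4] + [v_0,v_1,v_4] − [v_0,v_1,v_2],
  ∂[v_1,v_2,v_3,v_4] = [v_2,v_3,v_4] − [v_1,v_3,v_4] + [v_1,v_2,v_4] − [v_1,v_2,v_3].
As a 10×5 matrix over Z this has rank 4, with invariant factors (1,1,1,1).

Reading off H_k = ker ∂_k / im ∂_{k+1}:

  H_0: rank C_0 − rank ∂_1 = 5 − 4 = 1, and the invariant factors of ∂_1 are all 1, so H_0 ≅ Z.
  H_1: rank ker ∂_1 − rank ∂_2 = (10 − 4) − 6 = 0, and the invariant factors of ∂_2 are all 1, so H_1 ≅ 0.
  H_2: rank ker ∂_2 − rank ∂_3 = (10 − 6) − 4 = 0, and the invariant factors of ∂_3 are all 1, so H_2 ≅ 0.
  H_3: rank ker ∂_3 − rank ∂_4 = (5 − 4) − 0 = 1, and there is no ∂_4, so H_3 ≅ Z.

H_0 ≅ Z,  H_1 = 0,  H_2 = 0,  H_3 ≅ Z.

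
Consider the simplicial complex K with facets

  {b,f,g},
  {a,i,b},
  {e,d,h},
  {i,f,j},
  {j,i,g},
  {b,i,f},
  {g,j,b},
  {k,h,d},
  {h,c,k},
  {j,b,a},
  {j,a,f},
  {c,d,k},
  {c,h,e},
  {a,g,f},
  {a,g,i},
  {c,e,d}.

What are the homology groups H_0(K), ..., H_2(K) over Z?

H_0 = Z^2,  H_1 = Z/2,  H_2 = Z.

We work with the vertex ordering a < b < c < d < e < f < g < h < i < j < k. The simplices of K, each written with vertices in increasing order, are:

  0-simplices (11): a, b, c, d, e, f, g, h, i, j, k
  1-simplices (24): ab, af, ag, ai, aj, bf, bg, bi, bj, cd, ce, ch, ck, de, dh, dk, eh, fg, fi, fj, gi, gj, hk, ij
  2-simplices (16): abi, abj, afg, afj, agi, bfg, bfi, bgj, cde, cdk, ceh, chk, deh, dhk, fij, gij

giving chain groups C_0 ≅ Z^11, C_1 ≅ Z^24, C_2 ≅ Z^16.

∂_1: C_1 → C_0 maps an edge to its endpoints' difference, ∂[p,q] = q − p.
The 11×24 boundary matrix has rank 9 and Smith normal form diag(1,1,1,1,1,1,1,1,1).

Boundary ∂_2: C_2 → C_1 sends each 2-simplex [p,q,r] to [q,r] − [p,r] + [p,q]. For instance
  ∂deh = eh − dh + de,
  ∂cdk = dk − ck + cd.
As a 24×16 matrix over Z this has rank 15, with invariant factors (1,1,1,1,1,1,1,1,1,1,1,1,1,1,2).

Reading off H_k = ker ∂_k / im ∂_{k+1}:

  H_0: rank C_0 − rank ∂_1 = 11 − 9 = 2, and the invariant factors of ∂_1 are all 1, so H_0 ≅ Z^2.
  H_1: rank ker ∂_1 − rank ∂_2 = (24 − 9) − 15 = 0, and ∂_2 has invariant factor 2 > 1, so H_1 ≅ Z/2.
  H_2: rank ker ∂_2 − rank ∂_3 = (16 − 15) − 0 = 1, and there is no ∂_3, so H_2 ≅ Z.

As a check, the Euler characteristic is 11 − 24 + 16 = 3, which agrees with 2 − 0 + 1 = 3.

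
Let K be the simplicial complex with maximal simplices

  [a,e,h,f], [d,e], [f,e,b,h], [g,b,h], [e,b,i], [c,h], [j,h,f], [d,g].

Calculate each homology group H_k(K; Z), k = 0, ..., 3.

H_0 ≅ Z,  H_1 ≅ Z,  H_2 = 0,  H_3 = 0.

Take the total order a < b < c < d < e < f < g < h < i < j on the vertex set. Then K (dimension 3) consists of the simplices:

  0-simplices (10): a, b, c, d, e, f, g, h, i, j
  1-simplices (18): ae, af, ah, be, bf, bg, bh, bi, ch, de, dg, ef, eh, ei, fh, fj, gh, hj
  2-simplices (10): aef, aeh, afh, bef, beh, bei, bfh, bgh, efh, fhj
  3-simplices (2): aefh, befh

Hence C_0 ≅ Z^10, C_1 ≅ Z^18, C_2 ≅ Z^10, C_3 ≅ Z^2.

The boundary map ∂_1: C_1 → C_0 maps an edge to its endpoints' difference, ∂[p,q] = q − p.
The 10×18 boundary matrix has rank 9 and Smith normal form diag(1,1,1,1,1,1,1,1,1).

The boundary map ∂_2: C_2 → C_1 maps a triangle to the signed sum of its edges. For instance
  ∂aeh = eh − ah + ae,
  ∂bef = ef − bf + be.
This gives a 18×10 integer matrix of rank 8; reducing to Smith normal form yields diagonal entries (1,1,1,1,1,1,1,1).

Boundary ∂_3: C_3 → C_2 sends each 3-simplex σ to the alternating sum Σ_i (−1)^i (σ with its i-th vertex removed). For instance
  ∂befh = efh − bfh + beh − bef,
  ∂aefh = efh − afh + aeh − aef.
The resulting 10×2 matrix has rank 2, and its Smith normal form has invariant factors (1,1).

Computing H_k = (kernel of ∂_k) / (image of ∂_{k+1}):

  H_0: rank C_0 − rank ∂_1 = 10 − 9 = 1, and the invariant factors of ∂_1 are all 1, so H_0 = Z.
  H_1: rank ker ∂_1 − rank ∂_2 = (18 − 9) − 8 = 1, and the invariant factors of ∂_2 are all 1, so H_1 = Z.
  H_2: rank ker ∂_2 − rank ∂_3 = (10 − 8) − 2 = 0, and the invariant factors of ∂_3 are all 1, so H_2 = 0.
  H_3: rank ker ∂_3 − rank ∂_4 = (2 − 2) − 0 = 0, and there is no ∂_4, so H_3 = 0.

As a check, the Euler characteristic is 10 − 18 + 10 − 2 = 0, which agrees with 1 − 1 + 0 − 0 = 0.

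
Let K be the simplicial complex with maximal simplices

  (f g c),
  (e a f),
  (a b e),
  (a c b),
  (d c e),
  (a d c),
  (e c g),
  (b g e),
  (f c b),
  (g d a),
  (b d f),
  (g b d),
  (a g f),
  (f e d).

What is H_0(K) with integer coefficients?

H_0 ≅ Z.

Fix the vertex order a < b < c < d < e < f < g and write every simplex with vertices in increasing order. Then dim K = 2 and the simplices of K are:

  0-simplices (7): a, b, c, d, e, f, g
  1-simplices (21): ab, ac, ad, ae, af, ag, bc, bd, be, bf, bg, cd, ce, cf, cg, de, df, dg, ef, eg, fg
  2-simplices (14): abc, abe, acd, adg, aef, afg, bcf, bdf, bdg, beg, cde, ceg, cfg, def

giving chain groups C_0 ≅ Z^7, C_1 ≅ Z^21, C_2 ≅ Z^14.

The boundary map ∂_1: C_1 → C_0 is given by ∂[p,q] = [q] − [p].
As a 7×21 matrix over Z this has rank 6, with invariant factors (1,1,1,1,1,1).

∂_2: C_2 → C_1 maps a triangle to the signed sum of its edges. For instance
  ∂cde = de − ce + cd,
  ∂ceg = eg − cg + ce.
As a 21×14 matrix over Z this has rank 13, with invariant factors (1,1,1,1,1,1,1,1,1,1,1,1,1).

Reading off H_k = ker ∂_k / im ∂_{k+1}:

  H_0: rank C_0 − rank ∂_1 = 7 − 6 = 1, and the invariant factors of ∂_1 are all 1, so H_0 = Z.

(K is a triangulation of the torus T^2.)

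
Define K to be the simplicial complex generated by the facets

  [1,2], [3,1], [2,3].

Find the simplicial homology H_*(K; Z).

We work with the vertex ordering 1 < 2 < 3. The simplices of K, each written with vertices in increasing order, are:

  0-simplices (3): [1], [2], [3]
  1-simplices (3): [1,2], [1,3], [2,3]

Hence C_0 ≅ Z^3, C_1 ≅ Z^3.

The boundary map ∂_1: C_1 → C_0 maps an edge to its endpoints' difference, ∂[p,q] = q − p. For instance
  ∂[1,3] = [3] − [1].
The 3×3 boundary matrix has rank 2 and Smith normal form diag(1,1).

Computing H_k = (kernel of ∂_k) / (image of ∂_{k+1}):

  H_0: rank C_0 − rank ∂_1 = 3 − 2 = 1, and the invariant factors of ∂_1 are all 1, so H_0 ≅ Z.
  H_1: rank ker ∂_1 − rank ∂_2 = (3 − 2) − 0 = 1, and there is no ∂_2, so H_1 ≅ Z.

H_0 = Z,  H_1 = Z.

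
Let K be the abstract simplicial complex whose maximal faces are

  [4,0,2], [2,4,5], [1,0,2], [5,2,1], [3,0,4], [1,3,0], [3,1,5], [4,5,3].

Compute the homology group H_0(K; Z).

H_0 ≅ Z.

We work with the vertex ordering 0 < 1 < 2 < 3 < 4 < 5. The simplices of K, each written with vertices in increasing order, are:

  0-simplices (6): [0], [1], [2], [3], [4], [5]
  1-simplices (12): [0,1], [0,2], [0,3], [0,4], [1,2], [1,3], [1,5], [2,4], [2,5], [3,4], [3,5], [4,5]
  2-simplices (8): [0,1,2], [0,1,3], [0,2,4], [0,3,4], [1,2,5], [1,3,5], [2,4,5], [3,4,5]

so the chain groups are C_0 ≅ Z^6, C_1 ≅ Z^12, C_2 ≅ Z^8.

The boundary map ∂_1: C_1 → C_0 maps an edge to its endpoints' difference, ∂[p,q] = q − p. For instance
  ∂[3,4] = [4] − [3].
As a 6×12 matrix over Z this has rank 5, with invariant factors (1,1,1,1,1).

∂_2: C_2 → C_1 maps a triangle to the signed sum of its edges. For instance
  ∂[1,2,5] = [2,5] − [1,5] + [1,2],
  ∂[0,1,3] = [1,3] − [0,3] + [0,1].
The resulting 12×8 matrix has rank 7, and its Smith normal form has invariant factors (1,1,1,1,1,1,1).

Now H_k = ker ∂_k / im ∂_{k+1}, so:

  H_0: rank C_0 − rank ∂_1 = 6 − 5 = 1, and the invariant factors of ∂_1 are all 1, so H_0 ≅ Z.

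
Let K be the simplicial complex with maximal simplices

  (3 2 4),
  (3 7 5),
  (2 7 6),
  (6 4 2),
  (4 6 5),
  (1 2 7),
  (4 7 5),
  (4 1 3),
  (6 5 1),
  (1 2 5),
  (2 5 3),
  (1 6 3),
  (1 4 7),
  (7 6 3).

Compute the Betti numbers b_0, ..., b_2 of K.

Take the total order 1 < 2 < 3 < 4 < 5 < 6 < 7 on the vertex set. Then K (dimension 2) consists of the simplices:

  0-simplices (7): [1], [2], [3], [4], [5], [6], [7]
  1-simplices (21): [1,2], [1,3], [1,4], [1,5], [1,6], [1,7], [2,3], [2,4], [2,5], [2,6], [2,7], [3,4], [3,5], [3,6], [3,7], [4,5], [4,6], [4,7], [5,6], [5,7], [6,7]
  2-simplices (14): [1,2,5], [1,2,7], [1,3,4], [1,3,6], [1,4,7], [1,5,6], [2,3,4], [2,3,5], [2,4,6], [2,6,7], [3,5,7], [3,6,7], [4,5,6], [4,5,7]

Hence C_0 ≅ Z^7, C_1 ≅ Z^21, C_2 ≅ Z^14.

∂_1: C_1 → C_0 sends each edge [p,q] (with p < q) to q − p.
The resulting 7×21 matrix has rank 6, and its Smith normal form has invariant factors (1,1,1,1,1,1).

Boundary ∂_2: C_2 → C_1 maps a triangle to the signed sum of its edges. For instance
  ∂[1,2,7] = [2,7] − [1,7] + [1,2],
  ∂[2,6,7] = [6,7] − [2,7] + [2,6].
The resulting 21×14 matrix has rank 13, and its Smith normal form has invariant factors (1,1,1,1,1,1,1,1,1,1,1,1,1).

Computing H_k = (kernel of ∂_k) / (image of ∂_{k+1}):

  H_0: rank C_0 − rank ∂_1 = 7 − 6 = 1, and the invariant factors of ∂_1 are all 1, so H_0 ≅ Z.
  H_1: rank ker ∂_1 − rank ∂_2 = (21 − 6) − 13 = 2, and the invariant factors of ∂_2 are all 1, so H_1 ≅ Z^2.
  H_2: rank ker ∂_2 − rank ∂_3 = (14 − 13) − 0 = 1, and there is no ∂_3, so H_2 ≅ Z.

Hence the Betti numbers are b_0 = 1, b_1 = 2, b_2 = 1.

b_0 = 1, b_1 = 2, b_2 = 1.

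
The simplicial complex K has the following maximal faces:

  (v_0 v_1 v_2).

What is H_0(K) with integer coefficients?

We work with the vertex ordering v_0 < v_1 < v_2. The simplices of K, each written with vertices in increasing order, are:

  0-simplices (3): [v_0], [v_1], [v_2]
  1-simplices (3): [v_0,v_1], [v_0,v_2], [v_1,v_2]
  2-simplices (1): [v_0,v_1,v_2]

so the chain groups are C_0 ≅ Z^3, C_1 ≅ Z^3, C_2 ≅ Z^1.

∂_1: C_1 → C_0 maps an edge to its endpoints' difference, ∂[p,q] = q − p. For instance
  ∂[v_0,v_2] = [v_2] − [v_0].
The 3×3 boundary matrix has rank 2 and Smith normal form diag(1,1).

Boundary ∂_2: C_2 → C_1 maps a triangle to the signed sum of its edges. For instance
  ∂[v_0,v_1,v_2] = [v_1,v_2] − [v_0,v_2] + [v_0,v_1].
This gives a 3×1 integer matrix of rank 1; reducing to Smith normal form yields diagonal entries (1).

Computing H_k = (kernel of ∂_k) / (image of ∂_{k+1}):

  H_0: rank C_0 − rank ∂_1 = 3 − 2 = 1, and the invariant factors of ∂_1 are all 1, so H_0 = Z.

(K is a triangulation of the 2-simplex.)

H_0 ≅ Z.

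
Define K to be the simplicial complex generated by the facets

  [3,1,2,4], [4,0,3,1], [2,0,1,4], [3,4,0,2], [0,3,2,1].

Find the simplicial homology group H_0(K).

H_0 = Z.

Take the total order 0 < 1 < 2 < 3 < 4 on the vertex set. Then K (dimension 3) consists of the simplices:

  0-simplices (5): [0], [1], [2], [3], [4]
  1-simplices (10): [0,1], [0,2], [0,3], [0,4], [1,2], [1,3], [1,4], [2,3], [2,4], [3,4]
  2-simplices (10): [0,1,2], [0,1,3], [0,1,4], [0,2,3], [0,2,4], [0,3,4], [1,2,3], [1,2,4], [1,3,4], [2,3,4]
  3-simplices (5): [0,1,2,3], [0,1,2,4], [0,1,3,4], [0,2,3,4], [1,2,3,4]

so the chain groups are C_0 ≅ Z^5, C_1 ≅ Z^10, C_2 ≅ Z^10, C_3 ≅ Z^5.

Boundary ∂_1: C_1 → C_0 sends each edge [p,q] (with p < q) to q − p. For instance
  ∂[1,3] = [3] − [1].
The 5×10 boundary matrix has rank 4 and Smith normal form diag(1,1,1,1).

Boundary ∂_2: C_2 → C_1 sends each 2-simplex [p,q,r] to [q,r] − [p,r] + [p,q]. For instance
  ∂[0,3,4] = [3,4] − [0,4] + [0,3],
  ∂[0,1,3] = [1,3] − [0,3] + [0,1].
As a 10×10 matrix over Z this has rank 6, with invariant factors (1,1,1,1,1,1).

The boundary map ∂_3: C_3 → C_2 sends each 3-simplex σ to the alternating sum Σ_i (−1)^i (σ with its i-th vertex removed). For instance
  ∂[0,1,2,3] = [1,2,3] − [0,2,3] + [0,1,3] − [0,1,2],
  ∂[0,2,3,4] = [2,3,4] − [0,3,4] + [0,2,4] − [0,2,3].
The 10×5 boundary matrix has rank 4 and Smith normal form diag(1,1,1,1).

Reading off H_k = ker ∂_k / im ∂_{k+1}:

  H_0: rank C_0 − rank ∂_1 = 5 − 4 = 1, and the invariant factors of ∂_1 are all 1, so H_0 ≅ Z.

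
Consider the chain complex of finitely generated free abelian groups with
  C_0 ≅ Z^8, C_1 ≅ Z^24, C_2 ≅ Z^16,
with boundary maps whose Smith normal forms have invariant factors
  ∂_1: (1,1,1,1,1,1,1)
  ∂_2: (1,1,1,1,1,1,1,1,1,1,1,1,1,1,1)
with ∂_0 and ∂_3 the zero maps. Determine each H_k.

H_0 ≅ Z,  H_1 ≅ Z^2,  H_2 ≅ Z.

H_0: b_0 = 8 − 0 − 7 = 1; torsion from ∂_1 factors > 1: none. So H_0 ≅ Z.
H_1: b_1 = 24 − 7 − 15 = 2; torsion from ∂_2 factors > 1: none. So H_1 ≅ Z^2.
H_2: b_2 = 16 − 15 − 0 = 1; torsion from ∂_3 factors > 1: none. So H_2 ≅ Z.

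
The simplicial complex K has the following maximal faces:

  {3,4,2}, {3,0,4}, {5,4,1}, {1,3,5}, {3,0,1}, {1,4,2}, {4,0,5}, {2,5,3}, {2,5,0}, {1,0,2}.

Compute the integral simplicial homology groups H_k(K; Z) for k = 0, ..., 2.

H_0 ≅ Z,  H_1 ≅ Z_2,  H_2 = 0.

We work with the vertex ordering 0 < 1 < 2 < 3 < 4 < 5. The simplices of K, each written with vertices in increasing order, are:

  0-simplices (6): [0], [1], [2], [3], [4], [5]
  1-simplices (15): [0,1], [0,2], [0,3], [0,4], [0,5], [1,2], [1,3], [1,4], [1,5], [2,3], [2,4], [2,5], [3,4], [3,5], [4,5]
  2-simplices (10): [0,1,2], [0,1,3], [0,2,5], [0,3,4], [0,4,5], [1,2,4], [1,3,5], [1,4,5], [2,3,4], [2,3,5]

so the chain groups are C_0 ≅ Z^6, C_1 ≅ Z^15, C_2 ≅ Z^10.

∂_1: C_1 → C_0 maps an edge to its endpoints' difference, ∂[p,q] = q − p.
This gives a 6×15 integer matrix of rank 5; reducing to Smith normal form yields diagonal entries (1,1,1,1,1).

Boundary ∂_2: C_2 → C_1 maps a triangle to the signed sum of its edges. For instance
  ∂[0,1,3] = [1,3] − [0,3] + [0,1],
  ∂[2,3,5] = [3,5] − [2,5] + [2,3].
This gives a 15×10 integer matrix of rank 10; reducing to Smith normal form yields diagonal entries (1,1,1,1,1,1,1,1,1,2).

Reading off H_k = ker ∂_k / im ∂_{k+1}:

  H_0: rank C_0 − rank ∂_1 = 6 − 5 = 1, and the invariant factors of ∂_1 are all 1, so H_0 = Z.
  H_1: rank ker ∂_1 − rank ∂_2 = (15 − 5) − 10 = 0, and ∂_2 has invariant factor 2 > 1, so H_1 = Z_2.
  H_2: rank ker ∂_2 − rank ∂_3 = (10 − 10) − 0 = 0, and there is no ∂_3, so H_2 = 0.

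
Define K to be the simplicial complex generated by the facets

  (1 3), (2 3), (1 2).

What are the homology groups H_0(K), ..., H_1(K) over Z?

H_0 ≅ Z,  H_1 ≅ Z.

We work with the vertex ordering 1 < 2 < 3. The simplices of K, each written with vertices in increasing order, are:

  0-simplices (3): [1], [2], [3]
  1-simplices (3): [1,2], [1,3], [2,3]

Hence C_0 ≅ Z^3, C_1 ≅ Z^3.

The boundary map ∂_1: C_1 → C_0 maps an edge to its endpoints' difference, ∂[p,q] = q − p.
This gives a 3×3 integer matrix of rank 2; reducing to Smith normal form yields diagonal entries (1,1).

Reading off H_k = ker ∂_k / im ∂_{k+1}:

  H_0: rank C_0 − rank ∂_1 = 3 − 2 = 1, and the invariant factors of ∂_1 are all 1, so H_0 ≅ Z.
  H_1: rank ker ∂_1 − rank ∂_2 = (3 − 2) − 0 = 1, and there is no ∂_2, so H_1 ≅ Z.

(K is a triangulation of the circle S^1.)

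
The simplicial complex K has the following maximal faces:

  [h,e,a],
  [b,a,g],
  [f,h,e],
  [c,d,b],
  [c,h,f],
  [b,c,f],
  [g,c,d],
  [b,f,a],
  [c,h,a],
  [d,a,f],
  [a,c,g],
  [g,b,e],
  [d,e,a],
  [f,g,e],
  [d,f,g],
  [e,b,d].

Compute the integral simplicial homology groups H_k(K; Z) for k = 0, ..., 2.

H_0 ≅ Z,  H_1 ≅ Z^2,  H_2 ≅ Z.

Take the total order a < b < c < d < e < f < g < h on the vertex set. Then K (dimension 2) consists of the simplices:

  0-simplices (8): a, b, c, d, e, f, g, h
  1-simplices (24): ab, ac, ad, ae, af, ag, ah, bc, bd, be, bf, bg, cd, cf, cg, ch, de, df, dg, ef, eg, eh, fg, fh
  2-simplices (16): abf, abg, acg, ach, ade, adf, aeh, bcd, bcf, bde, beg, cdg, cfh, dfg, efg, efh

giving chain groups C_0 ≅ Z^8, C_1 ≅ Z^24, C_2 ≅ Z^16.

Boundary ∂_1: C_1 → C_0 is given by ∂[p,q] = [q] − [p]. For instance
  ∂ef = f − e.
As a 8×24 matrix over Z this has rank 7, with invariant factors (1,1,1,1,1,1,1).

The boundary map ∂_2: C_2 → C_1 maps a triangle to the signed sum of its edges. For instance
  ∂ade = de − ae + ad,
  ∂cfh = fh − ch + cf.
The resulting 24×16 matrix has rank 15, and its Smith normal form has invariant factors (1,1,1,1,1,1,1,1,1,1,1,1,1,1,1).

Computing H_k = (kernel of ∂_k) / (image of ∂_{k+1}):

  H_0: rank C_0 − rank ∂_1 = 8 − 7 = 1, and the invariant factors of ∂_1 are all 1, so H_0 ≅ Z.
  H_1: rank ker ∂_1 − rank ∂_2 = (24 − 7) − 15 = 2, and the invariant factors of ∂_2 are all 1, so H_1 ≅ Z^2.
  H_2: rank ker ∂_2 − rank ∂_3 = (16 − 15) − 0 = 1, and there is no ∂_3, so H_2 ≅ Z.

(K is a triangulation of the torus T^2.)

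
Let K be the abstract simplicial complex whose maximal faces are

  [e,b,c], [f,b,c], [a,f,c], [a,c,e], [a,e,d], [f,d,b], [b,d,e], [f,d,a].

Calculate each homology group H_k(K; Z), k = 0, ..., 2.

H_0 = Z,  H_1 = 0,  H_2 = Z.

Order the vertices as a < b < c < d < e < f. Listing each simplex with vertices in this order, K has dimension 2 with simplices:

  0-simplices (6): a, b, c, d, e, f
  1-simplices (12): ac, ad, ae, af, bc, bd, be, bf, ce, cf, de, df
  2-simplices (8): ace, acf, ade, adf, bce, bcf, bde, bdf

so the chain groups are C_0 ≅ Z^6, C_1 ≅ Z^12, C_2 ≅ Z^8.

Boundary ∂_1: C_1 → C_0 maps an edge to its endpoints' difference, ∂[p,q] = q − p.
The resulting 6×12 matrix has rank 5, and its Smith normal form has invariant factors (1,1,1,1,1).

∂_2: C_2 → C_1 maps a triangle to the signed sum of its edges. For instance
  ∂bcf = cf − bf + bc,
  ∂ace = ce − ae + ac.
The 12×8 boundary matrix has rank 7 and Smith normal form diag(1,1,1,1,1,1,1).

Reading off H_k = ker ∂_k / im ∂_{k+1}:

  H_0: rank C_0 − rank ∂_1 = 6 − 5 = 1, and the invariant factors of ∂_1 are all 1, so H_0 ≅ Z.
  H_1: rank ker ∂_1 − rank ∂_2 = (12 − 5) − 7 = 0, and the invariant factors of ∂_2 are all 1, so H_1 ≅ 0.
  H_2: rank ker ∂_2 − rank ∂_3 = (8 − 7) − 0 = 1, and there is no ∂_3, so H_2 ≅ Z.

As a check, the Euler characteristic is 6 − 12 + 8 = 2, which agrees with 1 − 0 + 1 = 2.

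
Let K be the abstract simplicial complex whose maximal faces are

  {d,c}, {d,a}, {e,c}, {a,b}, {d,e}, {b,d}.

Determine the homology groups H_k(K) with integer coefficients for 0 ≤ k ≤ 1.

H_0 ≅ Z,  H_1 ≅ Z^2.

We work with the vertex ordering a < b < c < d < e. The simplices of K, each written with vertices in increasing order, are:

  0-simplices (5): a, b, c, d, e
  1-simplices (6): ab, ad, bd, cd, ce, de

Hence C_0 ≅ Z^5, C_1 ≅ Z^6.

∂_1: C_1 → C_0 is given by ∂[p,q] = [q] − [p].
As a 5×6 matrix over Z this has rank 4, with invariant factors (1,1,1,1).

Computing H_k = (kernel of ∂_k) / (image of ∂_{k+1}):

  H_0: rank C_0 − rank ∂_1 = 5 − 4 = 1, and the invariant factors of ∂_1 are all 1, so H_0 = Z.
  H_1: rank ker ∂_1 − rank ∂_2 = (6 − 4) − 0 = 2, and there is no ∂_2, so H_1 = Z^2.

As a check, the Euler characteristic is 5 − 6 = -1, which agrees with 1 − 2 = -1.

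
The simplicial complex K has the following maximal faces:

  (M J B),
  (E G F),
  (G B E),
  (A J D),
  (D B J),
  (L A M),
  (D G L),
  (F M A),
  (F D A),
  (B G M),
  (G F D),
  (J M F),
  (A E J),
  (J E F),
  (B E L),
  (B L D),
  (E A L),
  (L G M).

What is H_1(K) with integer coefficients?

K has 9 vertices, 27 edges, 18 triangles.
rank ∂_1 = 8, rank ∂_2 = 18 ⇒ b_1 = 27 − 8 − 18 = 1; ∂_2 has invariant factor(s) [2] giving torsion. So H_1 = Z ⊕ Z/2.

H_1 = Z ⊕ Z/2.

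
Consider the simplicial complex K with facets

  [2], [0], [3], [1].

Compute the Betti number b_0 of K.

b_0 = 4.

We work with the vertex ordering 0 < 1 < 2 < 3. The simplices of K, each written with vertices in increasing order, are:

  0-simplices (4): [0], [1], [2], [3]

Hence C_0 ≅ Z^4.

Now H_k = ker ∂_k / im ∂_{k+1}, so:

  H_0: rank C_0 − rank ∂_1 = 4 − 0 = 4, and there is no ∂_1, so H_0 ≅ Z^4.

(K is a triangulation of a set of 4 points.)

Hence the Betti numbers are b_0 = 4.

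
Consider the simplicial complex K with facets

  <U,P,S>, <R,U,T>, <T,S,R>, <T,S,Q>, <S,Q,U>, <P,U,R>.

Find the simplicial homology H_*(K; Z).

H_0 = Z,  H_1 = Z,  H_2 = 0.

K has 6 vertices, 12 edges, 6 triangles.
rank ∂_0 = 0, rank ∂_1 = 5 ⇒ b_0 = 6 − 0 − 5 = 1; all invariant factors of ∂_1 are 1 so no torsion. So H_0 = Z.
rank ∂_1 = 5, rank ∂_2 = 6 ⇒ b_1 = 12 − 5 − 6 = 1; all invariant factors of ∂_2 are 1 so no torsion. So H_1 = Z.
rank ∂_2 = 6, rank ∂_3 = 0 ⇒ b_2 = 6 − 6 − 0 = 0. So H_2 = 0.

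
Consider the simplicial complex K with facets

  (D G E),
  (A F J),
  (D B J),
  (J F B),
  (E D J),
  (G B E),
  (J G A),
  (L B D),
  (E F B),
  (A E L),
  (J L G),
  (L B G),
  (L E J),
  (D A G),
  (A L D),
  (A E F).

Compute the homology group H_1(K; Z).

H_1 = Z^2.

Take the total order A < B < D < E < F < G < J < L on the vertex set. Then K (dimension 2) consists of the simplices:

  0-simplices (8): A, B, D, E, F, G, J, L
  1-simplices (24): AD, AE, AF, AG, AJ, AL, BD, BE, BF, BG, BJ, BL, DE, DG, DJ, DL, EF, EG, EJ, EL, FJ, GJ, GL, JL
  2-simplices (16): ADG, ADL, AEF, AEL, AFJ, AGJ, BDJ, BDL, BEF, BEG, BFJ, BGL, DEG, DEJ, EJL, GJL

Hence C_0 ≅ Z^8, C_1 ≅ Z^24, C_2 ≅ Z^16.

Boundary ∂_1: C_1 → C_0 sends each edge [p,q] (with p < q) to q − p. For instance
  ∂DJ = J − D.
The 8×24 boundary matrix has rank 7 and Smith normal form diag(1,1,1,1,1,1,1).

The boundary map ∂_2: C_2 → C_1 sends each 2-simplex [p,q,r] to [q,r] − [p,r] + [p,q]. For instance
  ∂BDJ = DJ − BJ + BD,
  ∂ADL = DL − AL + AD.
The resulting 24×16 matrix has rank 15, and its Smith normal form has invariant factors (1,1,1,1,1,1,1,1,1,1,1,1,1,1,1).

From H_k ≅ ker(∂_k) / im(∂_{k+1}) we obtain:

  H_1: rank ker ∂_1 − rank ∂_2 = (24 − 7) − 15 = 2, and the invariant factors of ∂_2 are all 1, so H_1 ≅ Z^2.

(K is a triangulation of the torus T^2.)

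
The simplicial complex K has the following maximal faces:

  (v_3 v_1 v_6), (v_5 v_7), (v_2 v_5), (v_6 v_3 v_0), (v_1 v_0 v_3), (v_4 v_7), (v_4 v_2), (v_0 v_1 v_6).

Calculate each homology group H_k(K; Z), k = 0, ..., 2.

Order the vertices as v_0 < v_1 < v_2 < v_3 < v_4 < v_5 < v_6 < v_7. Listing each simplex with vertices in this order, K has dimension 2 with simplices:

  0-simplices (8): [v_0], [v_1], [v_2], [v_3], [v_4], [v_5], [v_6], [v_7]
  1-simplices (10): [v_0,v_1], [v_0,v_3], [v_0,v_6], [v_1,v_3], [v_1,v_6], [v_2,v_4], [v_2,v_5], [v_3,v_6], [v_4,v_7], [v_5,v_7]
  2-simplices (4): [v_0,v_1,v_3], [v_0,v_1,v_6], [v_0,v_3,v_6], [v_1,v_3,v_6]

giving chain groups C_0 ≅ Z^8, C_1 ≅ Z^10, C_2 ≅ Z^4.

∂_1: C_1 → C_0 is given by ∂[p,q] = [q] − [p].
The 8×10 boundary matrix has rank 6 and Smith normal form diag(1,1,1,1,1,1).

The boundary map ∂_2: C_2 → C_1 maps a triangle to the signed sum of its edges. For instance
  ∂[v_1,v_3,v_6] = [v_3,v_6] − [v_1,v_6] + [v_1,v_3],
  ∂[v_0,v_1,v_3] = [v_1,v_3] − [v_0,v_3] + [v_0,v_1].
This gives a 10×4 integer matrix of rank 3; reducing to Smith normal form yields diagonal entries (1,1,1).

Computing H_k = (kernel of ∂_k) / (image of ∂_{k+1}):

  H_0: rank C_0 − rank ∂_1 = 8 − 6 = 2, and the invariant factors of ∂_1 are all 1, so H_0 = Z^2.
  H_1: rank ker ∂_1 − rank ∂_2 = (10 − 6) − 3 = 1, and the invariant factors of ∂_2 are all 1, so H_1 = Z.
  H_2: rank ker ∂_2 − rank ∂_3 = (4 − 3) − 0 = 1, and there is no ∂_3, so H_2 = Z.

H_0 ≅ Z^2,  H_1 ≅ Z,  H_2 ≅ Z.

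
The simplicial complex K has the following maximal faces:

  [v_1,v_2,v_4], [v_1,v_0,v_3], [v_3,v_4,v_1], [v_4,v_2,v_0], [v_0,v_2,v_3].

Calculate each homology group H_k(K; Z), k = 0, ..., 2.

Order the vertices as v_0 < v_1 < v_2 < v_3 < v_4. Listing each simplex with vertices in this order, K has dimension 2 with simplices:

  0-simplices (5): [v_0], [v_1], [v_2], [v_3], [v_4]
  1-simplices (10): [v_0,v_1], [v_0,v_2], [v_0,v_3], [v_0,v_4], [v_1,v_2], [v_1,v_3], [v_1,v_4], [v_2,v_3], [v_2,v_4], [v_3,v_4]
  2-simplices (5): [v_0,v_1,v_3], [v_0,v_2,v_3], [v_0,v_2,v_4], [v_1,v_2,v_4], [v_1,v_3,v_4]

so the chain groups are C_0 ≅ Z^5, C_1 ≅ Z^10, C_2 ≅ Z^5.

∂_1: C_1 → C_0 is given by ∂[p,q] = [q] − [p]. For instance
  ∂[v_2,v_3] = [v_3] − [v_2].
The 5×10 boundary matrix has rank 4 and Smith normal form diag(1,1,1,1).

The boundary map ∂_2: C_2 → C_1 maps a triangle to the signed sum of its edges. For instance
  ∂[v_0,v_2,v_4] = [v_2,v_4] − [v_0,v_4] + [v_0,v_2],
  ∂[v_1,v_2,v_4] = [v_2,v_4] − [v_1,v_4] + [v_1,v_2].
As a 10×5 matrix over Z this has rank 5, with invariant factors (1,1,1,1,1).

Computing H_k = (kernel of ∂_k) / (image of ∂_{k+1}):

  H_0: rank C_0 − rank ∂_1 = 5 − 4 = 1, and the invariant factors of ∂_1 are all 1, so H_0 ≅ Z.
  H_1: rank ker ∂_1 − rank ∂_2 = (10 − 4) − 5 = 1, and the invariant factors of ∂_2 are all 1, so H_1 ≅ Z.
  H_2: rank ker ∂_2 − rank ∂_3 = (5 − 5) − 0 = 0, and there is no ∂_3, so H_2 ≅ 0.

H_0 = Z,  H_1 = Z,  H_2 = 0.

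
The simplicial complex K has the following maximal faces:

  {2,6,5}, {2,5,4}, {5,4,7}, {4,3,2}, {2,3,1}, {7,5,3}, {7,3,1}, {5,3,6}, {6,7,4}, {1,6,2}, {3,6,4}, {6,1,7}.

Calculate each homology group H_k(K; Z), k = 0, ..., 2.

H_0 = Z,  H_1 = Z/2Z,  H_2 = 0.

Fix the vertex order 1 < 2 < 3 < 4 < 5 < 6 < 7 and write every simplex with vertices in increasing order. Then dim K = 2 and the simplices of K are:

  0-simplices (7): [1], [2], [3], [4], [5], [6], [7]
  1-simplices (18): [1,2], [1,3], [1,6], [1,7], [2,3], [2,4], [2,5], [2,6], [3,4], [3,5], [3,6], [3,7], [4,5], [4,6], [4,7], [5,6], [5,7], [6,7]
  2-simplices (12): [1,2,3], [1,2,6], [1,3,7], [1,6,7], [2,3,4], [2,4,5], [2,5,6], [3,4,6], [3,5,6], [3,5,7], [4,5,7], [4,6,7]

giving chain groups C_0 ≅ Z^7, C_1 ≅ Z^18, C_2 ≅ Z^12.

The boundary map ∂_1: C_1 → C_0 maps an edge to its endpoints' difference, ∂[p,q] = q − p. For instance
  ∂[6,7] = [7] − [6].
This gives a 7×18 integer matrix of rank 6; reducing to Smith normal form yields diagonal entries (1,1,1,1,1,1).

∂_2: C_2 → C_1 acts by ∂[p,q,r] = [q,r] − [p,r] + [p,q]. For instance
  ∂[3,4,6] = [4,6] − [3,6] + [3,4],
  ∂[2,3,4] = [3,4] − [2,4] + [2,3].
As a 18×12 matrix over Z this has rank 12, with invariant factors (1,1,1,1,1,1,1,1,1,1,1,2).

Computing H_k = (kernel of ∂_k) / (image of ∂_{k+1}):

  H_0: rank C_0 − rank ∂_1 = 7 − 6 = 1, and the invariant factors of ∂_1 are all 1, so H_0 ≅ Z.
  H_1: rank ker ∂_1 − rank ∂_2 = (18 − 6) − 12 = 0, and ∂_2 has invariant factor 2 > 1, so H_1 ≅ Z/2Z.
  H_2: rank ker ∂_2 − rank ∂_3 = (12 − 12) − 0 = 0, and there is no ∂_3, so H_2 ≅ 0.

As a check, the Euler characteristic is 7 − 18 + 12 = 1, which agrees with 1 − 0 + 0 = 1.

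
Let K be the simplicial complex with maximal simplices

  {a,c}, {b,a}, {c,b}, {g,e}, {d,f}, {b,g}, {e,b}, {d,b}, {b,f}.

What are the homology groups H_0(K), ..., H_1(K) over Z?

H_0 ≅ Z,  H_1 ≅ Z^3.

Fix the vertex order a < b < c < d < e < f < g and write every simplex with vertices in increasing order. Then dim K = 1 and the simplices of K are:

  0-simplices (7): a, b, c, d, e, f, g
  1-simplices (9): ab, ac, bc, bd, be, bf, bg, df, eg

so the chain groups are C_0 ≅ Z^7, C_1 ≅ Z^9.

The boundary map ∂_1: C_1 → C_0 sends each edge [p,q] (with p < q) to q − p. For instance
  ∂bd = d − b.
As a 7×9 matrix over Z this has rank 6, with invariant factors (1,1,1,1,1,1).

Now H_k = ker ∂_k / im ∂_{k+1}, so:

  H_0: rank C_0 − rank ∂_1 = 7 − 6 = 1, and the invariant factors of ∂_1 are all 1, so H_0 ≅ Z.
  H_1: rank ker ∂_1 − rank ∂_2 = (9 − 6) − 0 = 3, and there is no ∂_2, so H_1 ≅ Z^3.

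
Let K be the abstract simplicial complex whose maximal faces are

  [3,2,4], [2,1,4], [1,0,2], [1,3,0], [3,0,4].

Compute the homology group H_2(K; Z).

Order the vertices as 0 < 1 < 2 < 3 < 4. Listing each simplex with vertices in this order, K has dimension 2 with simplices:

  0-simplices (5): [0], [1], [2], [3], [4]
  1-simplices (10): [0,1], [0,2], [0,3], [0,4], [1,2], [1,3], [1,4], [2,3], [2,4], [3,4]
  2-simplices (5): [0,1,2], [0,1,3], [0,3,4], [1,2,4], [2,3,4]

Hence C_0 ≅ Z^5, C_1 ≅ Z^10, C_2 ≅ Z^5.

The boundary map ∂_1: C_1 → C_0 is given by ∂[p,q] = [q] − [p]. For instance
  ∂[3,4] = [4] − [3].
The resulting 5×10 matrix has rank 4, and its Smith normal form has invariant factors (1,1,1,1).

The boundary map ∂_2: C_2 → C_1 acts by ∂[p,q,r] = [q,r] − [p,r] + [p,q]. For instance
  ∂[0,1,2] = [1,2] − [0,2] + [0,1],
  ∂[1,2,4] = [2,4] − [1,4] + [1,2].
The resulting 10×5 matrix has rank 5, and its Smith normal form has invariant factors (1,1,1,1,1).

From H_k ≅ ker(∂_k) / im(∂_{k+1}) we obtain:

  H_2: rank ker ∂_2 − rank ∂_3 = (5 − 5) − 0 = 0, and there is no ∂_3, so H_2 = 0.

(K is a triangulation of the Möbius band.)

H_2 = 0.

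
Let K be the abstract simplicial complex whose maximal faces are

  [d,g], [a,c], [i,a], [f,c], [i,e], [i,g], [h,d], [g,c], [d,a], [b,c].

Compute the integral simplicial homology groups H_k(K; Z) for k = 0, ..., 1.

H_0 ≅ Z,  H_1 ≅ Z^2.

Fix the vertex order a < b < c < d < e < f < g < h < i and write every simplex with vertices in increasing order. Then dim K = 1 and the simplices of K are:

  0-simplices (9): a, b, c, d, e, f, g, h, i
  1-simplices (10): ac, ad, ai, bc, cf, cg, dg, dh, ei, gi

so the chain groups are C_0 ≅ Z^9, C_1 ≅ Z^10.

The boundary map ∂_1: C_1 → C_0 maps an edge to its endpoints' difference, ∂[p,q] = q − p.
As a 9×10 matrix over Z this has rank 8, with invariant factors (1,1,1,1,1,1,1,1).

Now H_k = ker ∂_k / im ∂_{k+1}, so:

  H_0: rank C_0 − rank ∂_1 = 9 − 8 = 1, and the invariant factors of ∂_1 are all 1, so H_0 ≅ Z.
  H_1: rank ker ∂_1 − rank ∂_2 = (10 − 8) − 0 = 2, and there is no ∂_2, so H_1 ≅ Z^2.

As a check, the Euler characteristic is 9 − 10 = -1, which agrees with 1 − 2 = -1.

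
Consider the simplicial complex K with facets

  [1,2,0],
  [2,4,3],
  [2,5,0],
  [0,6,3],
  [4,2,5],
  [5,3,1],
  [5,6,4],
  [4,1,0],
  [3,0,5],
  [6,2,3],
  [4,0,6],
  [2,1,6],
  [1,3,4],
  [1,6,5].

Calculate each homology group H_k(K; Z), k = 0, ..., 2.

Take the total order 0 < 1 < 2 < 3 < 4 < 5 < 6 on the vertex set. Then K (dimension 2) consists of the simplices:

  0-simplices (7): [0], [1], [2], [3], [4], [5], [6]
  1-simplices (21): [0,1], [0,2], [0,3], [0,4], [0,5], [0,6], [1,2], [1,3], [1,4], [1,5], [1,6], [2,3], [2,4], [2,5], [2,6], [3,4], [3,5], [3,6], [4,5], [4,6], [5,6]
  2-simplices (14): [0,1,2], [0,1,4], [0,2,5], [0,3,5], [0,3,6], [0,4,6], [1,2,6], [1,3,4], [1,3,5], [1,5,6], [2,3,4], [2,3,6], [2,4,5], [4,5,6]

Hence C_0 ≅ Z^7, C_1 ≅ Z^21, C_2 ≅ Z^14.

∂_1: C_1 → C_0 sends each edge [p,q] (with p < q) to q − p. For instance
  ∂[5,6] = [6] − [5].
This gives a 7×21 integer matrix of rank 6; reducing to Smith normal form yields diagonal entries (1,1,1,1,1,1).

Boundary ∂_2: C_2 → C_1 sends each 2-simplex [p,q,r] to [q,r] − [p,r] + [p,q]. For instance
  ∂[0,3,5] = [3,5] − [0,5] + [0,3],
  ∂[1,5,6] = [5,6] − [1,6] + [1,5].
The resulting 21×14 matrix has rank 13, and its Smith normal form has invariant factors (1,1,1,1,1,1,1,1,1,1,1,1,1).

Computing H_k = (kernel of ∂_k) / (image of ∂_{k+1}):

  H_0: rank C_0 − rank ∂_1 = 7 − 6 = 1, and the invariant factors of ∂_1 are all 1, so H_0 = Z.
  H_1: rank ker ∂_1 − rank ∂_2 = (21 − 6) − 13 = 2, and the invariant factors of ∂_2 are all 1, so H_1 = Z^2.
  H_2: rank ker ∂_2 − rank ∂_3 = (14 − 13) − 0 = 1, and there is no ∂_3, so H_2 = Z.

As a check, the Euler characteristic is 7 − 21 + 14 = 0, which agrees with 1 − 2 + 1 = 0.

H_0 = Z,  H_1 = Z^2,  H_2 = Z.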